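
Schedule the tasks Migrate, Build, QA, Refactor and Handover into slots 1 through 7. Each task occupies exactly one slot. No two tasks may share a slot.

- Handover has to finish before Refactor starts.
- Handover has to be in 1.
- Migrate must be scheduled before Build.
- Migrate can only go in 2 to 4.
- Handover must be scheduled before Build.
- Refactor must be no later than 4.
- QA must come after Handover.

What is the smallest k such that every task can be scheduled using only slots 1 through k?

5

The precedence chain requires at least 2 distinct slots.
With at most 1 per slot and 5 tasks, at least 5 slots are needed.
Propagating the time windows through the other constraints, Build can't land before 3, so the schedule must run through at least slot 3.
5 works (last occupied slot: 5): for example Refactor -> 3; Migrate -> 2; Handover -> 1; Build -> 4; QA -> 5.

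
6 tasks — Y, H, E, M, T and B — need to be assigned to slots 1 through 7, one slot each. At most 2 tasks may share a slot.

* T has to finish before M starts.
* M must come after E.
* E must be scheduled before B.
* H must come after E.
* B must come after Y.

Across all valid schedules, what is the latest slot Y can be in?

6

Downstream work caps Y at 6.
Y at 6 is achievable: Y -> 6; M -> 2; H -> 2; B -> 7; T -> 1; E -> 1.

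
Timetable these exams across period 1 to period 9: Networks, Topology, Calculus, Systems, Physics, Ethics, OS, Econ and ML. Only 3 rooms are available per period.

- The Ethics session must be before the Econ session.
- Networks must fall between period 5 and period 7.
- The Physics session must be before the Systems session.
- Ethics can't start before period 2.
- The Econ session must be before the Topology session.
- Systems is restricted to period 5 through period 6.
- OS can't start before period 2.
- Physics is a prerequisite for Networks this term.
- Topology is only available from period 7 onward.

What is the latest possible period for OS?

OS is available from period 2.
OS at period 9 is achievable: Ethics=period 2; Physics=period 1; Topology=period 7; Systems=period 5; ML=period 1; OS=period 9; Calculus=period 1; Networks=period 5; Econ=period 3.

period 9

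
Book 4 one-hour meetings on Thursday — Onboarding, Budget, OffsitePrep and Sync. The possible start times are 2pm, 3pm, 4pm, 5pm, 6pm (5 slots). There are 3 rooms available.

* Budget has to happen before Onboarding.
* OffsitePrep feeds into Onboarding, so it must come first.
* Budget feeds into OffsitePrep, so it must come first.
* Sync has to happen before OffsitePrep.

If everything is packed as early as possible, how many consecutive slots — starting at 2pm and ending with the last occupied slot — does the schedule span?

3

The precedence chain requires at least 3 distinct slots.
With at most 3 per slot and 4 meetings, at least 2 slots are needed.
3 works (last occupied slot: 4pm): for example Budget -> 2pm, OffsitePrep -> 3pm, Sync -> 2pm, Onboarding -> 4pm.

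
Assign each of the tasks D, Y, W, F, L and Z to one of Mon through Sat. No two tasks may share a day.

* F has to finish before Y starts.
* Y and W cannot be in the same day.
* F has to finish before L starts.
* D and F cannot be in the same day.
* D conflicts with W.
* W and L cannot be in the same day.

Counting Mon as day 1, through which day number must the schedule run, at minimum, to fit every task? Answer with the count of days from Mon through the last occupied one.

6

The precedence chain requires at least 2 distinct days.
With at most 1 per day and 6 tasks, at least 6 days are needed.
6 works (last occupied day: Sat): for example Y -> Tue, Z -> Sat, W -> Fri, L -> Wed, D -> Thu, F -> Mon.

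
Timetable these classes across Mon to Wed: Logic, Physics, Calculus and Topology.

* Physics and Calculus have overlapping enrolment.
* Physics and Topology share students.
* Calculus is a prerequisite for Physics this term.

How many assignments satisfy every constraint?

Splitting on Logic: it can be Mon (6), Tue (6), Wed (6). Listing each branch's schedules as (Physics, Calculus, Topology):
Logic=Mon: (Tue,Mon,Mon) (Tue,Mon,Wed) (Wed,Mon,Mon) (Wed,Mon,Tue) (Wed,Tue,Mon) (Wed,Tue,Tue) — 6.
Logic=Tue: (Tue,Mon,Mon) (Tue,Mon,Wed) (Wed,Mon,Mon) (Wed,Mon,Tue) (Wed,Tue,Mon) (Wed,Tue,Tue) — 6.
Logic=Wed: (Tue,Mon,Mon) (Tue,Mon,Wed) (Wed,Mon,Mon) (Wed,Mon,Tue) (Wed,Tue,Mon) (Wed,Tue,Tue) — 6.
Summing: 6 + 6 + 6 = 18.

18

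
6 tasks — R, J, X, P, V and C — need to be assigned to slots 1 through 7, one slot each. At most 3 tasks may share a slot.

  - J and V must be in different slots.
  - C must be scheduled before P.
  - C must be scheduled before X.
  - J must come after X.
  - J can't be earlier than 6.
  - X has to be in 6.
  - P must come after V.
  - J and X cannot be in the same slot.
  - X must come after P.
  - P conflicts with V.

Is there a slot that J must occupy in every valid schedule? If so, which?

J's window is 6–7.
X is fixed at 6, and J can't share a slot with X.
So J must be 7.

7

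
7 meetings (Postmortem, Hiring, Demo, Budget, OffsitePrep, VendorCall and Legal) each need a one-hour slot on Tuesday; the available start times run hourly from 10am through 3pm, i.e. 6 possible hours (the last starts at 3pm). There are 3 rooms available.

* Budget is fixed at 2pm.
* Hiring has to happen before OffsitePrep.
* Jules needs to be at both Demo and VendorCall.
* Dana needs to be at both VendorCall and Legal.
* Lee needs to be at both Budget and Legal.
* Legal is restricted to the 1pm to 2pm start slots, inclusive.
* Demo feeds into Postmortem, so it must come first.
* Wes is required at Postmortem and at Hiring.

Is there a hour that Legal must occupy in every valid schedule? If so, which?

1pm

Legal's window is 1pm–2pm.
Budget is fixed at 2pm, and Legal can't share a hour with Budget.
So Legal must be 1pm.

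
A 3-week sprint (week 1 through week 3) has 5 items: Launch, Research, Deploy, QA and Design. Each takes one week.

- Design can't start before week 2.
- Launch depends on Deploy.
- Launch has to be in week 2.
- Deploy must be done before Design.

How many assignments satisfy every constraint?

18

Splitting on Research: it can be week 1 (6), week 2 (6), week 3 (6). Listing each branch's schedules as (Launch, Deploy, QA, Design) by week number:
Research=week 1: (2,1,1,2) (2,1,1,3) (2,1,2,2) (2,1,2,3) (2,1,3,2) (2,1,3,3) — 6.
Research=week 2: (2,1,1,2) (2,1,1,3) (2,1,2,2) (2,1,2,3) (2,1,3,2) (2,1,3,3) — 6.
Research=week 3: (2,1,1,2) (2,1,1,3) (2,1,2,2) (2,1,2,3) (2,1,3,2) (2,1,3,3) — 6.
Summing: 6 + 6 + 6 = 18.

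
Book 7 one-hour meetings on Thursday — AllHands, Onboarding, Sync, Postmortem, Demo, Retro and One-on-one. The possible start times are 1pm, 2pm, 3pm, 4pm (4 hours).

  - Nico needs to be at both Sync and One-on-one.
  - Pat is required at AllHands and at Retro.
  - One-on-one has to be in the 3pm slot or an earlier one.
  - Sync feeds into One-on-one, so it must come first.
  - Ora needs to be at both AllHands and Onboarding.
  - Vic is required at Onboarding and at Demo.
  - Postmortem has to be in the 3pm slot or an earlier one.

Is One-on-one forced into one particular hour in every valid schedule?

One-on-one can be 2pm (e.g. Sync -> 1pm, AllHands -> 1pm, Demo -> 1pm, Onboarding -> 2pm, Retro -> 2pm, Postmortem -> 1pm, One-on-one -> 2pm) or 3pm (e.g. One-on-one in 3pm, Postmortem in 1pm, Demo in 1pm, Retro in 2pm, Onboarding in 2pm, AllHands in 1pm, Sync in 1pm).

No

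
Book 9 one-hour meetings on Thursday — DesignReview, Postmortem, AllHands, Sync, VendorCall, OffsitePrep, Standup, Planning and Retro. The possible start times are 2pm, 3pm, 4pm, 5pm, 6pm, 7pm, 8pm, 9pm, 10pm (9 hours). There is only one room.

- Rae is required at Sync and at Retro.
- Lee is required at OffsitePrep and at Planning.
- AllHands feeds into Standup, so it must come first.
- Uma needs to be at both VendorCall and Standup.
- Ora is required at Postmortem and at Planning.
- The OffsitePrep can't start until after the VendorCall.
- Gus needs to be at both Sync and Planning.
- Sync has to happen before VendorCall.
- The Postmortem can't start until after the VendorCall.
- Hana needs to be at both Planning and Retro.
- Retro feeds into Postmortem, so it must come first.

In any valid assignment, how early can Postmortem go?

5pm

Precedence pushes Postmortem to at least 4pm.
Postmortem at 5pm is achievable: OffsitePrep in 7pm, Postmortem in 5pm, Planning in 10pm, Standup in 8pm, AllHands in 6pm, DesignReview in 9pm, Retro in 4pm, VendorCall in 3pm, Sync in 2pm.
Nothing earlier works — the conflict and capacity constraints rule out every hour before 5pm.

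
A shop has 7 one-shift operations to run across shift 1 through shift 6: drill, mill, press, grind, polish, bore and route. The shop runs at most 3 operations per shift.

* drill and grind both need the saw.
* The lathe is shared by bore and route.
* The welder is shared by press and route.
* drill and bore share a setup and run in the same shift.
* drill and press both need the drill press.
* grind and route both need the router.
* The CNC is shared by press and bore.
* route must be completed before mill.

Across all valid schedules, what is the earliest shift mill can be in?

Precedence pushes mill to at least shift 2.
mill at shift 2 is achievable: mill -> shift 2, press -> shift 3, bore -> shift 2, drill -> shift 2, polish -> shift 1, route -> shift 1, grind -> shift 3.

shift 2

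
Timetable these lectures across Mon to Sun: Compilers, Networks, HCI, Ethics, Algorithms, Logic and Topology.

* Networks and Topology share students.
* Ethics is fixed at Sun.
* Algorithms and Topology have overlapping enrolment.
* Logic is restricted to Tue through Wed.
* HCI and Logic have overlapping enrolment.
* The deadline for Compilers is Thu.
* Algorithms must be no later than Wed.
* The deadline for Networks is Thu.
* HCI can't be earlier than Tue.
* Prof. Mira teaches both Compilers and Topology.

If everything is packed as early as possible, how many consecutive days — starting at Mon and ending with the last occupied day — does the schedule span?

Ethics can't be placed before Sun — that is day 7 counting from Mon — so the schedule must run through at least 7 days.
7 works (last occupied day: Sun): for example Ethics=Sun; HCI=Wed; Networks=Mon; Compilers=Mon; Logic=Tue; Algorithms=Mon; Topology=Tue.

7 days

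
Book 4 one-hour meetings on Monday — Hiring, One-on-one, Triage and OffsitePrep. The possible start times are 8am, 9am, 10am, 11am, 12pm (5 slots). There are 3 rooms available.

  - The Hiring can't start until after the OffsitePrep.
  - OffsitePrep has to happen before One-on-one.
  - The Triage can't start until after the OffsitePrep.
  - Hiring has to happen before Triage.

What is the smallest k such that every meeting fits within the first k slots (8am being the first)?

The precedence chain requires at least 3 distinct slots.
With at most 3 per slot and 4 meetings, at least 2 slots are needed.
3 works (last occupied slot: 10am): for example Hiring -> 9am, OffsitePrep -> 8am, One-on-one -> 9am, Triage -> 10am.

3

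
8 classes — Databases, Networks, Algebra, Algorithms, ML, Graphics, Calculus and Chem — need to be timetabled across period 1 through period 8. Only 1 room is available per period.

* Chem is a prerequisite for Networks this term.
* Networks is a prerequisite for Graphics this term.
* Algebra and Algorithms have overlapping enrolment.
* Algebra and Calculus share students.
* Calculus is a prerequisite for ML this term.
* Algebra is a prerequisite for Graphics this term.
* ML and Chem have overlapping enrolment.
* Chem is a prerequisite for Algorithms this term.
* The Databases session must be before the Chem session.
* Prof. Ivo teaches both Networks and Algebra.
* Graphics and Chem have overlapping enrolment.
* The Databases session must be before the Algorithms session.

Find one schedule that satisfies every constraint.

ML=period 8, Networks=period 3, Calculus=period 7, Chem=period 2, Databases=period 1, Algebra=period 5, Algorithms=period 4, Graphics=period 6

Checking: Chem(period 2) before Algorithms(period 4); Calculus(period 7) before ML(period 8); Chem(period 2) before Networks(period 3); Databases(period 1) before Chem(period 2); Algebra(period 5) before Graphics(period 6); Networks(period 3) before Graphics(period 6); Databases(period 1) before Algorithms(period 4); Graphics(period 6) != Chem(period 2); ML(period 8) != Chem(period 2); Algebra(period 5) != Calculus(period 7); Algebra(period 5) != Algorithms(period 4); Networks(period 3) != Algebra(period 5); max 1 per period (cap 1).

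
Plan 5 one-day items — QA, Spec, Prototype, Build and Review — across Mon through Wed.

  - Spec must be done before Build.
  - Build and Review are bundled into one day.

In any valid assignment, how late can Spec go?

Downstream work caps Spec at Tue.
Spec at Tue is achievable: Review=Wed; Build=Wed; Prototype=Mon; QA=Mon; Spec=Tue.

Tue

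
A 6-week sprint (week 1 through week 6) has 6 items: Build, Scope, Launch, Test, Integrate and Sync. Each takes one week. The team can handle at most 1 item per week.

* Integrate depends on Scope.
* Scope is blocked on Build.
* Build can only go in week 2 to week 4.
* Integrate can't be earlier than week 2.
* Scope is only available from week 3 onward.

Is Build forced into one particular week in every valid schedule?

Build can be week 2 (e.g. Integrate in week 4, Sync in week 6, Scope in week 3, Test in week 5, Launch in week 1, Build in week 2) or week 3 (e.g. Integrate in week 5, Scope in week 4, Launch in week 1, Sync in week 6, Build in week 3, Test in week 2).

No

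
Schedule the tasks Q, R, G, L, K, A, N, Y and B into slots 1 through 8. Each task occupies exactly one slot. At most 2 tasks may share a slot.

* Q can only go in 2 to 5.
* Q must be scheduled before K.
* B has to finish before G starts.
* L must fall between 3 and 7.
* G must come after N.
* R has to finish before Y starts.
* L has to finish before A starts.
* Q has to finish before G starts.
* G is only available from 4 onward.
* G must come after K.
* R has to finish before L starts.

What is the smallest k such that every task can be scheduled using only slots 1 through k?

5

The precedence chain requires at least 3 distinct slots.
With at most 2 per slot and 9 tasks, at least 5 slots are needed.
G can't be placed before 4, so the schedule must run through at least slot 4.
5 works (last occupied slot: 5): for example K -> 3, L -> 3, N -> 1, R -> 1, A -> 4, Q -> 2, B -> 2, G -> 4, Y -> 5.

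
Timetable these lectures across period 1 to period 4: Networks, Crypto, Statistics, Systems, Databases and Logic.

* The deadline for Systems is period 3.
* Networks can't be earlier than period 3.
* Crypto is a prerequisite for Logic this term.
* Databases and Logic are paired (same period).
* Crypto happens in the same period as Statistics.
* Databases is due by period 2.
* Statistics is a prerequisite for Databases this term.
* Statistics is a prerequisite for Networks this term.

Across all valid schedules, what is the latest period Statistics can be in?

period 1

Downstream work caps Statistics at period 1.
Statistics at period 1 is achievable: Systems in period 1; Logic in period 2; Crypto in period 1; Statistics in period 1; Databases in period 2; Networks in period 3.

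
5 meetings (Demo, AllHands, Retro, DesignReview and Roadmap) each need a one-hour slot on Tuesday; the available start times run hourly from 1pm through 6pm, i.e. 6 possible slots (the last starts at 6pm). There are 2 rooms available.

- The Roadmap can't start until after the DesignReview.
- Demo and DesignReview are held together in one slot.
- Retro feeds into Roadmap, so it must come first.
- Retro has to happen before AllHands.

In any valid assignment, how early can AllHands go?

2pm

Precedence pushes AllHands to at least 2pm.
AllHands at 2pm is achievable: DesignReview in 3pm, AllHands in 2pm, Demo in 3pm, Retro in 1pm, Roadmap in 4pm.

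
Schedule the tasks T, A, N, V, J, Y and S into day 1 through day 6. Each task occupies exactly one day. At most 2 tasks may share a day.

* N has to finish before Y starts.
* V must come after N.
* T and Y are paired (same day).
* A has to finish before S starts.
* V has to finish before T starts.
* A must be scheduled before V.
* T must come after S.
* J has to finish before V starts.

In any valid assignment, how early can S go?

Precedence pushes S to at least day 2; downstream work caps S at day 5.
S at day 2 is achievable: V in day 3, Y in day 4, S in day 2, T in day 4, J in day 2, A in day 1, N in day 1.

day 2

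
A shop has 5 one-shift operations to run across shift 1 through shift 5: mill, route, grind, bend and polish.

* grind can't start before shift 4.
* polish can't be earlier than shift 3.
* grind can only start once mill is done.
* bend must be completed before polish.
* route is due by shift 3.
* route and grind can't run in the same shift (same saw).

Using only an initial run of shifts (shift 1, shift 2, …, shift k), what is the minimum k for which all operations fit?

4

The precedence chain requires at least 2 distinct shifts.
grind can't be placed before shift 4, so the schedule must run through at least shift 4.
4 works (last occupied shift: shift 4): for example grind in shift 4; polish in shift 3; bend in shift 1; route in shift 1; mill in shift 1.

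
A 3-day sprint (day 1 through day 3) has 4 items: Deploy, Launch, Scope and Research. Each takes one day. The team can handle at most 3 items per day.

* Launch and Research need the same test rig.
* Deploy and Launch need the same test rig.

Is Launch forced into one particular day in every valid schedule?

Launch can be day 1 (e.g. Scope -> day 1, Deploy -> day 2, Research -> day 2, Launch -> day 1) or day 2 (e.g. Research -> day 1, Launch -> day 2, Scope -> day 1, Deploy -> day 1).

No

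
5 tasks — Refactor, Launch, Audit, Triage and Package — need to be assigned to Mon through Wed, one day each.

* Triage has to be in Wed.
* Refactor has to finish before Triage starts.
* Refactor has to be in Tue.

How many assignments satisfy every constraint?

Splitting on Launch: it can be Mon (9), Tue (9), Wed (9). Listing each branch's schedules as (Refactor, Audit, Triage, Package):
Launch=Mon: (Tue,Mon,Wed,Mon) (Tue,Mon,Wed,Tue) (Tue,Mon,Wed,Wed) (Tue,Tue,Wed,Mon) (Tue,Tue,Wed,Tue) (Tue,Tue,Wed,Wed) (Tue,Wed,Wed,Mon) (Tue,Wed,Wed,Tue) (Tue,Wed,Wed,Wed) — 9.
Launch=Tue: (Tue,Mon,Wed,Mon) (Tue,Mon,Wed,Tue) (Tue,Mon,Wed,Wed) (Tue,Tue,Wed,Mon) (Tue,Tue,Wed,Tue) (Tue,Tue,Wed,Wed) (Tue,Wed,Wed,Mon) (Tue,Wed,Wed,Tue) (Tue,Wed,Wed,Wed) — 9.
Launch=Wed: (Tue,Mon,Wed,Mon) (Tue,Mon,Wed,Tue) (Tue,Mon,Wed,Wed) (Tue,Tue,Wed,Mon) (Tue,Tue,Wed,Tue) (Tue,Tue,Wed,Wed) (Tue,Wed,Wed,Mon) (Tue,Wed,Wed,Tue) (Tue,Wed,Wed,Wed) — 9.
Summing: 9 + 9 + 9 = 27.

27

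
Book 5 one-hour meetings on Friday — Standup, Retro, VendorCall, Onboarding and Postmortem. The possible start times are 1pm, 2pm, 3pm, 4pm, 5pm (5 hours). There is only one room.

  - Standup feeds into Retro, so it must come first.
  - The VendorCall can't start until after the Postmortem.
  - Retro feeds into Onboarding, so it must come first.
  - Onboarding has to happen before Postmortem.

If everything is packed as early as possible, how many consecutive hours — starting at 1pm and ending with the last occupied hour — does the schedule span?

The precedence chain requires at least 5 distinct hours.
With at most 1 per hour and 5 meetings, at least 5 hours are needed.
5 works (last occupied hour: 5pm): for example Standup -> 1pm, VendorCall -> 5pm, Postmortem -> 4pm, Onboarding -> 3pm, Retro -> 2pm.

5 hours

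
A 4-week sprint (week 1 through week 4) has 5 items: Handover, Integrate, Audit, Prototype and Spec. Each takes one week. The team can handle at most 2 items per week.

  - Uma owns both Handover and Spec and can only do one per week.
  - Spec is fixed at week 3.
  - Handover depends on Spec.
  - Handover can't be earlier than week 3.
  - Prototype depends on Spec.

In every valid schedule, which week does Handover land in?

Handover's window is week 3–week 4.
Spec is fixed at week 3, and Handover can't share a week with Spec.
So Handover must be week 4.

week 4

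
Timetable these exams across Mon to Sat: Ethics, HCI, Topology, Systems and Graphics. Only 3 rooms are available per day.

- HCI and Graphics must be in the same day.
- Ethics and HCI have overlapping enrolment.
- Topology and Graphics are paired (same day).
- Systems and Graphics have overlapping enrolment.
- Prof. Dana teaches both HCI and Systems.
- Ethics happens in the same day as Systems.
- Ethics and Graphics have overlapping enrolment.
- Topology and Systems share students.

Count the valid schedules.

30

Splitting on Ethics: it can be Mon (5), Tue (5), Wed (5), Thu (5), Fri (5), Sat (5). Listing each branch's schedules as (HCI, Topology, Systems, Graphics):
Ethics=Mon: (Tue,Tue,Mon,Tue) (Wed,Wed,Mon,Wed) (Thu,Thu,Mon,Thu) (Fri,Fri,Mon,Fri) (Sat,Sat,Mon,Sat) — 5.
Ethics=Tue: (Mon,Mon,Tue,Mon) (Wed,Wed,Tue,Wed) (Thu,Thu,Tue,Thu) (Fri,Fri,Tue,Fri) (Sat,Sat,Tue,Sat) — 5.
Ethics=Wed: (Mon,Mon,Wed,Mon) (Tue,Tue,Wed,Tue) (Thu,Thu,Wed,Thu) (Fri,Fri,Wed,Fri) (Sat,Sat,Wed,Sat) — 5.
Ethics=Thu: (Mon,Mon,Thu,Mon) (Tue,Tue,Thu,Tue) (Wed,Wed,Thu,Wed) (Fri,Fri,Thu,Fri) (Sat,Sat,Thu,Sat) — 5.
Ethics=Fri: (Mon,Mon,Fri,Mon) (Tue,Tue,Fri,Tue) (Wed,Wed,Fri,Wed) (Thu,Thu,Fri,Thu) (Sat,Sat,Fri,Sat) — 5.
Ethics=Sat: (Mon,Mon,Sat,Mon) (Tue,Tue,Sat,Tue) (Wed,Wed,Sat,Wed) (Thu,Thu,Sat,Thu) (Fri,Fri,Sat,Fri) — 5.
Summing: 5 + 5 + 5 + 5 + 5 + 5 = 30.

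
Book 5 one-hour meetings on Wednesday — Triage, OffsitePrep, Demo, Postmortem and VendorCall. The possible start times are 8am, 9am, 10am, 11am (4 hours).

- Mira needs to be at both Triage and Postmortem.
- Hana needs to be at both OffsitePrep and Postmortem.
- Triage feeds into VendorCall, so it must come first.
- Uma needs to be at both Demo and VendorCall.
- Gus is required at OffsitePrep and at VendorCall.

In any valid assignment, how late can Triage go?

10am

Downstream work caps Triage at 10am.
Triage at 10am is achievable: Triage=10am; Postmortem=9am; VendorCall=11am; Demo=8am; OffsitePrep=8am.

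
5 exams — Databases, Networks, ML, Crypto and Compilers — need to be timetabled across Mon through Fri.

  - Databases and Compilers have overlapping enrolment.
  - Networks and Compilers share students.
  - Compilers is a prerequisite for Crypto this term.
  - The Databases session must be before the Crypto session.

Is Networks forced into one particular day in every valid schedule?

No

Networks can be Mon (e.g. Compilers=Tue; Networks=Mon; Databases=Mon; ML=Mon; Crypto=Wed) or Tue (e.g. Databases=Tue, Networks=Tue, Crypto=Wed, ML=Mon, Compilers=Mon).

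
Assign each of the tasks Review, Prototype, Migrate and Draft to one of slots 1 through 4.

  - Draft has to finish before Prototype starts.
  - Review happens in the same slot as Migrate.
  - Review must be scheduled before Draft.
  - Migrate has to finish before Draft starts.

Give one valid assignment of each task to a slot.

Review=1; Prototype=3; Migrate=1; Draft=2

Checking: Migrate(1) before Draft(2); Review(1) before Draft(2); Draft(2) before Prototype(3); Review = Migrate = 1.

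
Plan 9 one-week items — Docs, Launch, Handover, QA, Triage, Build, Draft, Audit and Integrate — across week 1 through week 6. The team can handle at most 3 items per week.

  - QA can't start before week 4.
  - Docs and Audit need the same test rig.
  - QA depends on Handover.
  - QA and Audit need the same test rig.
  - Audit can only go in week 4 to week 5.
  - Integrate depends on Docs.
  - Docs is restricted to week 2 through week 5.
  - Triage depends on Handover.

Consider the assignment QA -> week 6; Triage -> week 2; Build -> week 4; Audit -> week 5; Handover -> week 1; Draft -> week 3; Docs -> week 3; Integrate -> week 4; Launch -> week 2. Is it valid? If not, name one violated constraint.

Yes

Docs is restricted to week 2 through week 5 — holds.
Audit can only go in week 4 to week 5 — holds.
Triage depends on Handover — holds.
QA depends on Handover — holds.
The team can handle at most 3 items per week — holds.
Docs and Audit need the same test rig — holds.
QA and Audit need the same test rig — holds.
QA can't start before week 4 — holds.
Integrate depends on Docs — holds.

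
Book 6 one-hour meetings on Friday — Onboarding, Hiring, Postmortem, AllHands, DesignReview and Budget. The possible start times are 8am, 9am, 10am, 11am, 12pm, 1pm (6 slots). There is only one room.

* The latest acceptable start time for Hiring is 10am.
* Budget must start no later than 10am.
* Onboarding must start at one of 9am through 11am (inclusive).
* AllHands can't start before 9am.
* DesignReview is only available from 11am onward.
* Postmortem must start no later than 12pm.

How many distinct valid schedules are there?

Splitting on Onboarding: it can be 9am (8), 10am (8), 11am (16). Listing each branch's schedules as (Hiring, Postmortem, AllHands, DesignReview, Budget):
Onboarding=9am: (8am,11am,12pm,1pm,10am) (8am,11am,1pm,12pm,10am) (8am,12pm,11am,1pm,10am) (8am,12pm,1pm,11am,10am) (10am,11am,12pm,1pm,8am) (10am,11am,1pm,12pm,8am) (10am,12pm,11am,1pm,8am) (10am,12pm,1pm,11am,8am) — 8.
Onboarding=10am: (8am,11am,12pm,1pm,9am) (8am,11am,1pm,12pm,9am) (8am,12pm,11am,1pm,9am) (8am,12pm,1pm,11am,9am) (9am,11am,12pm,1pm,8am) (9am,11am,1pm,12pm,8am) (9am,12pm,11am,1pm,8am) (9am,12pm,1pm,11am,8am) — 8.
Onboarding=11am: (8am,9am,12pm,1pm,10am) (8am,9am,1pm,12pm,10am) (8am,10am,12pm,1pm,9am) (8am,10am,1pm,12pm,9am) (8am,12pm,9am,1pm,10am) (8am,12pm,10am,1pm,9am) (9am,8am,12pm,1pm,10am) (9am,8am,1pm,12pm,10am) (9am,10am,12pm,1pm,8am) (9am,10am,1pm,12pm,8am) (9am,12pm,10am,1pm,8am) (10am,8am,12pm,1pm,9am) (10am,8am,1pm,12pm,9am) (10am,9am,12pm,1pm,8am) (10am,9am,1pm,12pm,8am) (10am,12pm,9am,1pm,8am) — 16.
Summing: 8 + 8 + 16 = 32.

32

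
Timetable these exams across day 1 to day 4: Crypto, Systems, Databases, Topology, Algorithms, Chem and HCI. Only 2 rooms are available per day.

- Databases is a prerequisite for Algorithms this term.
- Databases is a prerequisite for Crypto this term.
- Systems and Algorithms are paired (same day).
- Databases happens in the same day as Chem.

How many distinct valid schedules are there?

Splitting on Crypto: it can be day 2 (6), day 3 (9), day 4 (9). Listing each branch's schedules as (Systems, Databases, Topology, Algorithms, Chem, HCI) by day number:
Crypto=day 2: (3,1,2,3,1,4) (3,1,4,3,1,2) (3,1,4,3,1,4) (4,1,2,4,1,3) (4,1,3,4,1,2) (4,1,3,4,1,3) — 6.
Crypto=day 3: (2,1,3,2,1,4) (2,1,4,2,1,3) (2,1,4,2,1,4) (4,1,2,4,1,2) (4,1,2,4,1,3) (4,1,3,4,1,2) (4,2,1,4,2,1) (4,2,1,4,2,3) (4,2,3,4,2,1) — 9.
Crypto=day 4: (2,1,3,2,1,3) (2,1,3,2,1,4) (2,1,4,2,1,3) (3,1,2,3,1,2) (3,1,2,3,1,4) (3,1,4,3,1,2) (3,2,1,3,2,1) (3,2,1,3,2,4) (3,2,4,3,2,1) — 9.
Summing: 6 + 9 + 9 = 24.

24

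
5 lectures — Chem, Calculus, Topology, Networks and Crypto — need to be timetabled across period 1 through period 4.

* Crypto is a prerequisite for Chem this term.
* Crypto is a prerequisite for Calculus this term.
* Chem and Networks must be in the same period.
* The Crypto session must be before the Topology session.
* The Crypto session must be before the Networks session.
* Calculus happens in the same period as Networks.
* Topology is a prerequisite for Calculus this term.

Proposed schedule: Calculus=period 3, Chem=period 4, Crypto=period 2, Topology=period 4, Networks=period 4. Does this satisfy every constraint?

Topology is a prerequisite for Calculus this term — violated.
The Crypto session must be before the Topology session — holds.
Crypto is a prerequisite for Chem this term — holds.
The Crypto session must be before the Networks session — holds.
Calculus happens in the same period as Networks — violated.
Chem and Networks must be in the same period — holds.
Crypto is a prerequisite for Calculus this term — holds.

Invalid. Topology is a prerequisite for Calculus this term.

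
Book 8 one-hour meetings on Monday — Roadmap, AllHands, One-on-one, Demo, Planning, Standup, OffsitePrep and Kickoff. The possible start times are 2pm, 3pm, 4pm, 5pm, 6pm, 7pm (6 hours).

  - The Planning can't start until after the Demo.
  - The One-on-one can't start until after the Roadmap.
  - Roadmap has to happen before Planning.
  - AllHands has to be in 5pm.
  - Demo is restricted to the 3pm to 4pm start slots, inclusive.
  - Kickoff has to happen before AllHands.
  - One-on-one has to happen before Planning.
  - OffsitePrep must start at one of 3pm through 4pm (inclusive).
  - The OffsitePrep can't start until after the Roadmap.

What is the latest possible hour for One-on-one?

6pm

Precedence pushes One-on-one to at least 3pm; downstream work caps One-on-one at 6pm.
One-on-one at 6pm is achievable: Roadmap -> 2pm; OffsitePrep -> 3pm; Demo -> 3pm; One-on-one -> 6pm; Kickoff -> 2pm; Standup -> 2pm; AllHands -> 5pm; Planning -> 7pm.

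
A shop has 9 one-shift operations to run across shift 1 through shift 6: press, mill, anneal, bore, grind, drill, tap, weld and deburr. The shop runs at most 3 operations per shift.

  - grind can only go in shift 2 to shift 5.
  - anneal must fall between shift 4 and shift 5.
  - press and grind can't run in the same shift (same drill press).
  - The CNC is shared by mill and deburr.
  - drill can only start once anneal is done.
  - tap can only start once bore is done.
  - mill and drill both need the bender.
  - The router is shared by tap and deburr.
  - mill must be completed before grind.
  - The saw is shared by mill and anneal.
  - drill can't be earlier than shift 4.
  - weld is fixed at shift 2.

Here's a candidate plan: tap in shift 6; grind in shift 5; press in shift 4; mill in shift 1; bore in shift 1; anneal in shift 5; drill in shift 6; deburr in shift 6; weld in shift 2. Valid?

The CNC is shared by mill and deburr — holds.
drill can't be earlier than shift 4 — holds.
press and grind can't run in the same shift (same drill press) — holds.
The shop runs at most 3 operations per shift — holds.
mill must be completed before grind — holds.
weld is fixed at shift 2 — holds.
mill and drill both need the bender — holds.
tap can only start once bore is done — holds.
anneal must fall between shift 4 and shift 5 — holds.
drill can only start once anneal is done — holds.
The router is shared by tap and deburr — violated.
grind can only go in shift 2 to shift 5 — holds.
The saw is shared by mill and anneal — holds.

No. The router is shared by tap and deburr is not satisfied.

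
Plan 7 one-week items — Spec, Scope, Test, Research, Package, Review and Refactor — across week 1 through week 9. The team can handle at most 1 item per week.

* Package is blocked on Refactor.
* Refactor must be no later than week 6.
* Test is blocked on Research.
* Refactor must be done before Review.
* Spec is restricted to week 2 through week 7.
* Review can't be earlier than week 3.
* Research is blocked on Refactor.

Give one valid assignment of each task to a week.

Research -> week 4; Test -> week 5; Package -> week 6; Review -> week 3; Refactor -> week 1; Spec -> week 2; Scope -> week 7

Checking: Refactor(week 1) before Research(week 4); Refactor(week 1) before Review(week 3); Refactor(week 1) before Package(week 6); Research(week 4) before Test(week 5); Review=week 3 in [week 3,week 9]; Refactor=week 1 in [week 1,week 6]; Spec=week 2 in [week 2,week 7]; max 1 per week (cap 1).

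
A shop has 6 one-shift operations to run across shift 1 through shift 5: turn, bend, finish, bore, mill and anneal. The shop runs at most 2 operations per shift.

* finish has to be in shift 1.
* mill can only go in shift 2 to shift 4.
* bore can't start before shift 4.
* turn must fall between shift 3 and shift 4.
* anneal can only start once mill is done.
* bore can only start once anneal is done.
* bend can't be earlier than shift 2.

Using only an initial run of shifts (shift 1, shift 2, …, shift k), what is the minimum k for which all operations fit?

The precedence chain requires at least 3 distinct shifts.
With at most 2 per shift and 6 operations, at least 3 shifts are needed.
bore can't be placed before shift 4, so the schedule must run through at least shift 4.
4 works (last occupied shift: shift 4): for example bend in shift 2, anneal in shift 3, bore in shift 4, finish in shift 1, turn in shift 3, mill in shift 2.

4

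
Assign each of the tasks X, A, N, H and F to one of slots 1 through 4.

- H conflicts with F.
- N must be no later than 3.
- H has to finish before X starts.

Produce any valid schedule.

N -> 1; F -> 2; X -> 2; A -> 1; H -> 1

Checking: H(1) before X(2); H(1) != F(2); N=1 in [1,3].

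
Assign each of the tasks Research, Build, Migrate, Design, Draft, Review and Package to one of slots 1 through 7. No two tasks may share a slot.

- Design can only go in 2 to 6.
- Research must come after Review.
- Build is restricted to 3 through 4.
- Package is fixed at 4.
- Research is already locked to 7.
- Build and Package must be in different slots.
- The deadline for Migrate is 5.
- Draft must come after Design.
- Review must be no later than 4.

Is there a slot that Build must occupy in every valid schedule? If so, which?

3

Build's window is 3–4.
Package is fixed at 4, and Build can't share a slot with Package.
So Build must be 3.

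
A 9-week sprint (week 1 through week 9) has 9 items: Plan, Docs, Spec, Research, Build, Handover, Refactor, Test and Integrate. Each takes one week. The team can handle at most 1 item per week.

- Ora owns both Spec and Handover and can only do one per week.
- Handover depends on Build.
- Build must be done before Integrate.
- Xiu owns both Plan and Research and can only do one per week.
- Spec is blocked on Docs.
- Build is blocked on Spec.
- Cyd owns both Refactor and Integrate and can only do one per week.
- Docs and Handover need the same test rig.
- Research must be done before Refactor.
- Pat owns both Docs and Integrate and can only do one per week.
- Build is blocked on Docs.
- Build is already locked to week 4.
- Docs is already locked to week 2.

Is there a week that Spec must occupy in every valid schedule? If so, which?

Docs is fixed at week 2 and must come before Spec, so Spec is at least week 3.
Build is fixed at week 4 and must come after Spec, so Spec is at most week 3.
So Spec must be week 3.

week 3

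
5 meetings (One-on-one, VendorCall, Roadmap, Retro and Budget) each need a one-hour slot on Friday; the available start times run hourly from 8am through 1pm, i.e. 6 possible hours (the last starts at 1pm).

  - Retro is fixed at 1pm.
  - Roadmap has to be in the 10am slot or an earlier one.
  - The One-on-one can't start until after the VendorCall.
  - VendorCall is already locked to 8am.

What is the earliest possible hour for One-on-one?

9am

Precedence pushes One-on-one to at least 9am.
One-on-one at 9am is achievable: One-on-one -> 9am, VendorCall -> 8am, Budget -> 8am, Retro -> 1pm, Roadmap -> 8am.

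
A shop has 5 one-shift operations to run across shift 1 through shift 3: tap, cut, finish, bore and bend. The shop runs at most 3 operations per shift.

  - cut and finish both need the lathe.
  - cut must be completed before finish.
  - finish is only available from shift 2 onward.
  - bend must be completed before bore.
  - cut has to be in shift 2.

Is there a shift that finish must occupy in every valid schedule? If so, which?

shift 3

finish's window is shift 2–shift 3.
cut is fixed at shift 2, and finish can't share a shift with cut.
So finish must be shift 3.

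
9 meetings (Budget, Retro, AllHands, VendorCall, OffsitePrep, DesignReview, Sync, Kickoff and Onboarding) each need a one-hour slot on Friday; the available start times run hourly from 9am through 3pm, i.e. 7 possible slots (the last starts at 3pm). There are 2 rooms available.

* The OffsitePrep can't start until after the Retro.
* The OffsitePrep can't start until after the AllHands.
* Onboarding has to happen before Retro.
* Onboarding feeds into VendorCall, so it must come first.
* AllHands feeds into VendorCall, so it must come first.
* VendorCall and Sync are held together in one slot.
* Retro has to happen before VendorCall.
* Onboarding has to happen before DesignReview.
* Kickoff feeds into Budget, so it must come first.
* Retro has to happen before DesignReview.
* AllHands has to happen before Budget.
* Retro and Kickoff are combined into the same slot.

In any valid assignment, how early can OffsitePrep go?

Precedence pushes OffsitePrep to at least 11am.
OffsitePrep at 11am is achievable: OffsitePrep -> 11am, Retro -> 10am, Sync -> 12pm, AllHands -> 9am, Onboarding -> 9am, VendorCall -> 12pm, Kickoff -> 10am, DesignReview -> 1pm, Budget -> 11am.

11am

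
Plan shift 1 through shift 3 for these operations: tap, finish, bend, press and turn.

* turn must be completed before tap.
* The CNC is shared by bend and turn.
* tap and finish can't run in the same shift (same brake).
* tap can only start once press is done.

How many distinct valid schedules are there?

20

Splitting on tap: it can be shift 2 (4), shift 3 (16). Listing each branch's schedules as (finish, bend, press, turn) by shift number:
tap=shift 2: (1,2,1,1) (1,3,1,1) (3,2,1,1) (3,3,1,1) — 4.
tap=shift 3: (1,1,1,2) (1,1,2,2) (1,2,1,1) (1,2,2,1) (1,3,1,1) (1,3,1,2) (1,3,2,1) (1,3,2,2) (2,1,1,2) (2,1,2,2) (2,2,1,1) (2,2,2,1) (2,3,1,1) (2,3,1,2) (2,3,2,1) (2,3,2,2) — 16.
Summing: 4 + 16 = 20.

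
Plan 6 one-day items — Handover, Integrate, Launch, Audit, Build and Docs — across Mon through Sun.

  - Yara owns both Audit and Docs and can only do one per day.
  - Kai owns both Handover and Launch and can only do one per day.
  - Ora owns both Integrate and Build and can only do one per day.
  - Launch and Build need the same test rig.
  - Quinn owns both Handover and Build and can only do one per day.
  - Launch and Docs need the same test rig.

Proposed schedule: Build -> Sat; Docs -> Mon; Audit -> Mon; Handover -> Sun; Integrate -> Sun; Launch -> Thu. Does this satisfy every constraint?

Invalid. Yara owns both Audit and Docs and can only do one per day.

Launch and Build need the same test rig — holds.
Kai owns both Handover and Launch and can only do one per day — holds.
Launch and Docs need the same test rig — holds.
Ora owns both Integrate and Build and can only do one per day — holds.
Quinn owns both Handover and Build and can only do one per day — holds.
Yara owns both Audit and Docs and can only do one per day — violated.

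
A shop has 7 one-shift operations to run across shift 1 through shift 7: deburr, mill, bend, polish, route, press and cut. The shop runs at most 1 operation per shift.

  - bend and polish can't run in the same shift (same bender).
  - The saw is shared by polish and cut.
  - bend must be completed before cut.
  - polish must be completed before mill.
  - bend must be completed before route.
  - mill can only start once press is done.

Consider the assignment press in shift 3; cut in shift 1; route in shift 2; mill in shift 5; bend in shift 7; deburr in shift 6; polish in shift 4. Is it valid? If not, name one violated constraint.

bend must be completed before route — violated.
The saw is shared by polish and cut — holds.
The shop runs at most 1 operation per shift — holds.
bend must be completed before cut — violated.
bend and polish can't run in the same shift (same bender) — holds.
polish must be completed before mill — holds.
mill can only start once press is done — holds.

Invalid. bend must be completed before cut.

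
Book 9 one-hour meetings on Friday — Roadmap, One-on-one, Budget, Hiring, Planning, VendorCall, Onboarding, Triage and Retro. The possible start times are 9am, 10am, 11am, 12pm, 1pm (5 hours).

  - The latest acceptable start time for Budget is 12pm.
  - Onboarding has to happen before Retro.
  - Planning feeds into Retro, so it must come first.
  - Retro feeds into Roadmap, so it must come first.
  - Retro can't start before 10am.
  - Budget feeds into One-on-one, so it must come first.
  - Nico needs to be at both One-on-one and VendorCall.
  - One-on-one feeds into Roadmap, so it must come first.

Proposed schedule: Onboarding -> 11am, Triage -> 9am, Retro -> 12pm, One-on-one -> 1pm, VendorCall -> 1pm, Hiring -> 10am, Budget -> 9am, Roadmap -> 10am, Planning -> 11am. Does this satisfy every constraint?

Invalid. One-on-one feeds into Roadmap, so it must come first.

Nico needs to be at both One-on-one and VendorCall — violated.
Onboarding has to happen before Retro — holds.
Planning feeds into Retro, so it must come first — holds.
The latest acceptable start time for Budget is 12pm — holds.
Budget feeds into One-on-one, so it must come first — holds.
Retro can't start before 10am — holds.
Retro feeds into Roadmap, so it must come first — violated.
One-on-one feeds into Roadmap, so it must come first — violated.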